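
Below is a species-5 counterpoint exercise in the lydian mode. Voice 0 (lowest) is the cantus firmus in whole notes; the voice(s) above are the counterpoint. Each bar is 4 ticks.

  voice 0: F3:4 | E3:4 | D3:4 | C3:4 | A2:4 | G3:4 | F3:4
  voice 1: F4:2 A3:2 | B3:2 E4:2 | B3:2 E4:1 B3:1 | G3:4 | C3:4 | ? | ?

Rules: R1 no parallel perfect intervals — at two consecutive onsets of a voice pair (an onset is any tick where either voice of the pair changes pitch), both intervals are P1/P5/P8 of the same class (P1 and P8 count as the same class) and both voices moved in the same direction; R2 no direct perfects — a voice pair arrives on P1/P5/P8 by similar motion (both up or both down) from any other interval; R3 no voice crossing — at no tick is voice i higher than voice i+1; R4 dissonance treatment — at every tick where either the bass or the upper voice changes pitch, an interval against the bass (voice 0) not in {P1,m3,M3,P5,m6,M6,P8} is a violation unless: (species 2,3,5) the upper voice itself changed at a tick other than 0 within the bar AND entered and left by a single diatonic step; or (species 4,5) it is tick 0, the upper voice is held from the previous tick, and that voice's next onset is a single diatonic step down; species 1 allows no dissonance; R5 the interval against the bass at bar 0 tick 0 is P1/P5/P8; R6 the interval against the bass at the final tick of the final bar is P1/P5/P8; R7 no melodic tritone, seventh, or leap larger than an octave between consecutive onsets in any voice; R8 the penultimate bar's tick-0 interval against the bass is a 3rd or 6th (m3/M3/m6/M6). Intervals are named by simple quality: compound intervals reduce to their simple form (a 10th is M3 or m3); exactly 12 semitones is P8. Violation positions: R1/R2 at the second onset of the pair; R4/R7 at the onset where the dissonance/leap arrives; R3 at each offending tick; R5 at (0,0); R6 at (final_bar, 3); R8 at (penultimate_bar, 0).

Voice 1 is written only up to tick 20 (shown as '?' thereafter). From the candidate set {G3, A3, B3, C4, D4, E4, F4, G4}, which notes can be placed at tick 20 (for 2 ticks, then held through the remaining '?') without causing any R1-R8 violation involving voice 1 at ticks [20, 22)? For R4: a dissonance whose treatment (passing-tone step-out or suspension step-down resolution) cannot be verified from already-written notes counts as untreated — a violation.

{}

G3: violates R2,R8
A3: violates R4,R8
B3: violates R7
C4: violates R4,R8
D4: violates R2,R7,R8
E4: violates R7
F4: violates R4,R7,R8
G4: violates R2,R7,R8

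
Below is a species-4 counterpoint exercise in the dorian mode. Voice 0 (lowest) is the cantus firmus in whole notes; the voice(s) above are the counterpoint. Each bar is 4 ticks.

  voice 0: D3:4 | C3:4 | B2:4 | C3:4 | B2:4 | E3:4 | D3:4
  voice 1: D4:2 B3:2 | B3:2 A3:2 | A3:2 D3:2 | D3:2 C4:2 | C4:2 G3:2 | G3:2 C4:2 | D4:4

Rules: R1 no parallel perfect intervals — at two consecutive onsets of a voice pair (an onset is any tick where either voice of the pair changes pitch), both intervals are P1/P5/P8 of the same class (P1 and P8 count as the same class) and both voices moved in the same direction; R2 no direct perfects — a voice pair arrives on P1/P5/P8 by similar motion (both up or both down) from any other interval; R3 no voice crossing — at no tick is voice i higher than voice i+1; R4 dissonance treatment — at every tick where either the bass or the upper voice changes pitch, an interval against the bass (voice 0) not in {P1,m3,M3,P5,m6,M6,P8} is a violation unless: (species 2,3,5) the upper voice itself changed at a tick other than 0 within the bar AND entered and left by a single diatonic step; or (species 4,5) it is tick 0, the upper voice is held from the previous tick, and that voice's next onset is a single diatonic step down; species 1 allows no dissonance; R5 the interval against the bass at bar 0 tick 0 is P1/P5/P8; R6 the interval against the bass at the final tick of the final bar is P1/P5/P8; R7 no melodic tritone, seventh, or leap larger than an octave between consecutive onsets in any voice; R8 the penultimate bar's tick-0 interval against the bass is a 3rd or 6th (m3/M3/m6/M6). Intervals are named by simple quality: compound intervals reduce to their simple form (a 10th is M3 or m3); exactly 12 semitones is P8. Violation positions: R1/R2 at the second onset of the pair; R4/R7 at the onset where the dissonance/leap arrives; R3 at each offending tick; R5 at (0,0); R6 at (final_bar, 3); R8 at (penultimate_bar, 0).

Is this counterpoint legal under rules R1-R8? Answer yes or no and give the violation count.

bar 0: v0=D3 v1=D4 (P8)
bar 1: v0=C3 v1=B3 (M7)
bar 2: v0=B2 v1=A3 (m7)
bar 3: v0=C3 v1=D3 (M2)
bar 4: v0=B2 v1=C4 (m2)
bar 5: v0=E3 v1=G3 (m3)
bar 6: v0=D3 v1=D4 (P8)
  R4 @ bar2.0: B2/A3 m7 untreated
  R4 @ bar3.0: C3/D3 M2 untreated
  R7 @ bar3.2: D3->C4 leap 10st
  R4 @ bar4.0: B2/C4 m2 untreated

No (4 violations)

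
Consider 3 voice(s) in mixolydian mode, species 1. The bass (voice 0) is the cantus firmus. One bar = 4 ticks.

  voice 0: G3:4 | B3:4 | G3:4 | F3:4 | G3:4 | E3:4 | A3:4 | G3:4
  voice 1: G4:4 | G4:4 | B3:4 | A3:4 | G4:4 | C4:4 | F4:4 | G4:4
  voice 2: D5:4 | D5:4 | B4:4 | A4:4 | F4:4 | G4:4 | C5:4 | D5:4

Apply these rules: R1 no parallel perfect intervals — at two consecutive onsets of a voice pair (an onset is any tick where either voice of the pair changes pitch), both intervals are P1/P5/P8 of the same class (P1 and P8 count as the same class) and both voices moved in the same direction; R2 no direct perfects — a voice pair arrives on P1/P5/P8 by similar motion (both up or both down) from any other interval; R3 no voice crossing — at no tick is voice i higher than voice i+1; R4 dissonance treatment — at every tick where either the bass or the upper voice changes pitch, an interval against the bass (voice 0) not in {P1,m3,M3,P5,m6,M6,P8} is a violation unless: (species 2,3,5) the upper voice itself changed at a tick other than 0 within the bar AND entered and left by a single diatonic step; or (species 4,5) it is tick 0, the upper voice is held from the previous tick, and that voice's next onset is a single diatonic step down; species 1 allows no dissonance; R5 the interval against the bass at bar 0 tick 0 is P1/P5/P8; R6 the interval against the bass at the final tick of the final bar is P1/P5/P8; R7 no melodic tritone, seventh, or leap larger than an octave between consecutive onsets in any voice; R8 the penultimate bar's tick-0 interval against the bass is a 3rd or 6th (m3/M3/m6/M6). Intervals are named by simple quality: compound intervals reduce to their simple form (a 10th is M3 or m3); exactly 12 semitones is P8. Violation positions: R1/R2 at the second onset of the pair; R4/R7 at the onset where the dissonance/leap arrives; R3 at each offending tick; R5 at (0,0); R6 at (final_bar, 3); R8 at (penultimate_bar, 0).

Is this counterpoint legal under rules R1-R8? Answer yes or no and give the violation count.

bar 0: v0=G3 v1=G4 v2=D5 (P5)
bar 1: v0=B3 v1=G4 v2=D5 (m3)
bar 2: v0=G3 v1=B3 v2=B4 (M3)
bar 3: v0=F3 v1=A3 v2=A4 (M3)
bar 4: v0=G3 v1=G4 v2=F4 (m7)
bar 5: v0=E3 v1=C4 v2=G4 (m3)
bar 6: v0=A3 v1=F4 v2=C5 (m3)
bar 7: v0=G3 v1=G4 v2=D5 (P5)
  R2 @ bar2.0: G4/D5 P5 -> B3/B4 P8 similar
  R1 @ bar3.0: B3/B4 P8 -> A3/A4 P8 similar
  R2 @ bar4.0: F3/A3 M3 -> G3/G4 P8 similar
  R3 @ bar4.0: G4 above F4
  R4 @ bar4.0: G3/F4 m7 untreated
  R7 @ bar4.0: A3->G4 leap 10st
  R3 @ bar4.1: G4 above F4
  R3 @ bar4.2: G4 above F4
  R3 @ bar4.3: G4 above F4
  R1 @ bar6.0: C4/G4 P5 -> F4/C5 P5 similar
  R1 @ bar7.0: F4/C5 P5 -> G4/D5 P5 similar

No (11 violations)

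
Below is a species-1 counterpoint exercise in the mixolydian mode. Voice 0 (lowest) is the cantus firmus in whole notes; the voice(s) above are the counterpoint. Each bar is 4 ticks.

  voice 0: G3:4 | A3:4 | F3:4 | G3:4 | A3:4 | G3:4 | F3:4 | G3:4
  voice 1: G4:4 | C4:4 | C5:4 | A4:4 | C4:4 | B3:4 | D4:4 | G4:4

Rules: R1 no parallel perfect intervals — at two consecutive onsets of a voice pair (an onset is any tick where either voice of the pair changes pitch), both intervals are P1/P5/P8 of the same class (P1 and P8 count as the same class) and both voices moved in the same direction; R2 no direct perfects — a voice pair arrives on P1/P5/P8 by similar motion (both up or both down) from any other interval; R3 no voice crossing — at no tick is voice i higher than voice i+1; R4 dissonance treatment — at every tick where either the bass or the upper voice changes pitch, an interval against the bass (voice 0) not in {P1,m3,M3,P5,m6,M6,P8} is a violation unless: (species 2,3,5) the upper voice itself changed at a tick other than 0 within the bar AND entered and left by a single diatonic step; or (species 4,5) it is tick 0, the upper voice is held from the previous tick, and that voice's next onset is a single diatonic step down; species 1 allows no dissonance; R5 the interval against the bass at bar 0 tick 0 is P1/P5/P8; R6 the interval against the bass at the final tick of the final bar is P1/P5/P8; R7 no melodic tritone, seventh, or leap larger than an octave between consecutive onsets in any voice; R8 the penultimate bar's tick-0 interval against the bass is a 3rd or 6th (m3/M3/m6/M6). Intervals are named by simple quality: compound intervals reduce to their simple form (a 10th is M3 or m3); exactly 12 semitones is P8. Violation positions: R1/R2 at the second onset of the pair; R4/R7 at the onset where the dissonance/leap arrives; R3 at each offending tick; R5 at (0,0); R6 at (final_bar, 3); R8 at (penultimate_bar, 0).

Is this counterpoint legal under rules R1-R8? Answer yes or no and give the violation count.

bar 0: v0=G3 v1=G4 (P8)
bar 1: v0=A3 v1=C4 (m3)
bar 2: v0=F3 v1=C5 (P5)
bar 3: v0=G3 v1=A4 (M2)
bar 4: v0=A3 v1=C4 (m3)
bar 5: v0=G3 v1=B3 (M3)
bar 6: v0=F3 v1=D4 (M6)
bar 7: v0=G3 v1=G4 (P8)
  R4 @ bar3.0: G3/A4 M2 untreated
  R2 @ bar7.0: F3/D4 M6 -> G3/G4 P8 similar

No (2 violations)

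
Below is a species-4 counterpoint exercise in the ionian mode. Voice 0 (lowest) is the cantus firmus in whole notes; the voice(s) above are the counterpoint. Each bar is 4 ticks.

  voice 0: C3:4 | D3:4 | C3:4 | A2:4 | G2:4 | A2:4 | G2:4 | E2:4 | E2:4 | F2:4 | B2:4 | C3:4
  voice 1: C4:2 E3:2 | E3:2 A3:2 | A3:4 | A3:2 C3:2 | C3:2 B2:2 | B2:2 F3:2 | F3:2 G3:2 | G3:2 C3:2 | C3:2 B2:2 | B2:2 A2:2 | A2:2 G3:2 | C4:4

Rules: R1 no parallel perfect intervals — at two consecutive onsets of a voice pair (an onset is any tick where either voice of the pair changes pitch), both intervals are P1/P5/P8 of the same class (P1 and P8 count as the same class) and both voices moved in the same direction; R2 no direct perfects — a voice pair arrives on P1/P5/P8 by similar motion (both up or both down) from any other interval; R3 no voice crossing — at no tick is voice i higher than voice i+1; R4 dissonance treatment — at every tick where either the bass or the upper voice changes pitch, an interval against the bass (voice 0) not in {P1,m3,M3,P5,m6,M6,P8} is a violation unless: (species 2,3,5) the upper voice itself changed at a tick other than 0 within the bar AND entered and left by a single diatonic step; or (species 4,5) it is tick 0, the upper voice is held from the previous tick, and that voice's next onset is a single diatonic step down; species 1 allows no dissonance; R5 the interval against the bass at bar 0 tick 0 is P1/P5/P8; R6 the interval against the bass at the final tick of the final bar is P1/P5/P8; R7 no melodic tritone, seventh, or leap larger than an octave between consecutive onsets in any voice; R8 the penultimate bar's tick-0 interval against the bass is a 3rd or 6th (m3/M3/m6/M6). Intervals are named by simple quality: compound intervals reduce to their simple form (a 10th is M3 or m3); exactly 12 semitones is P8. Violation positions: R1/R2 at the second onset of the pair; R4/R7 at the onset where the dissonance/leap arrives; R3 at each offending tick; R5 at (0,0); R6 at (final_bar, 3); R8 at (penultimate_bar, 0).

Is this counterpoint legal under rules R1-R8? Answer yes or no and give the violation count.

No (11 violations)

bar 0: v0=C3 v1=C4 (P8)
bar 1: v0=D3 v1=E3 (M2)
bar 2: v0=C3 v1=A3 (M6)
bar 3: v0=A2 v1=A3 (P8)
bar 4: v0=G2 v1=C3 (P4)
bar 5: v0=A2 v1=B2 (M2)
bar 6: v0=G2 v1=F3 (m7)
bar 7: v0=E2 v1=G3 (m3)
bar 8: v0=E2 v1=C3 (m6)
bar 9: v0=F2 v1=B2 (TT)
bar 10: v0=B2 v1=A2 (M2)
bar 11: v0=C3 v1=C4 (P8)
  R4 @ bar1.0: D3/E3 M2 untreated
  R4 @ bar5.0: A2/B2 M2 untreated
  R7 @ bar5.2: B2->F3 leap 6st
  R4 @ bar6.0: G2/F3 m7 untreated
  R3 @ bar10.0: B2 above A2
  R4 @ bar10.0: B2/A2 M2 untreated
  R7 @ bar10.0: F2->B2 leap 6st
  R8 @ bar10.0: penult M2 not 3rd/6th
  R3 @ bar10.1: B2 above A2
  R7 @ bar10.2: A2->G3 leap 10st
  R2 @ bar11.0: B2/G3 m6 -> C3/C4 P8 similar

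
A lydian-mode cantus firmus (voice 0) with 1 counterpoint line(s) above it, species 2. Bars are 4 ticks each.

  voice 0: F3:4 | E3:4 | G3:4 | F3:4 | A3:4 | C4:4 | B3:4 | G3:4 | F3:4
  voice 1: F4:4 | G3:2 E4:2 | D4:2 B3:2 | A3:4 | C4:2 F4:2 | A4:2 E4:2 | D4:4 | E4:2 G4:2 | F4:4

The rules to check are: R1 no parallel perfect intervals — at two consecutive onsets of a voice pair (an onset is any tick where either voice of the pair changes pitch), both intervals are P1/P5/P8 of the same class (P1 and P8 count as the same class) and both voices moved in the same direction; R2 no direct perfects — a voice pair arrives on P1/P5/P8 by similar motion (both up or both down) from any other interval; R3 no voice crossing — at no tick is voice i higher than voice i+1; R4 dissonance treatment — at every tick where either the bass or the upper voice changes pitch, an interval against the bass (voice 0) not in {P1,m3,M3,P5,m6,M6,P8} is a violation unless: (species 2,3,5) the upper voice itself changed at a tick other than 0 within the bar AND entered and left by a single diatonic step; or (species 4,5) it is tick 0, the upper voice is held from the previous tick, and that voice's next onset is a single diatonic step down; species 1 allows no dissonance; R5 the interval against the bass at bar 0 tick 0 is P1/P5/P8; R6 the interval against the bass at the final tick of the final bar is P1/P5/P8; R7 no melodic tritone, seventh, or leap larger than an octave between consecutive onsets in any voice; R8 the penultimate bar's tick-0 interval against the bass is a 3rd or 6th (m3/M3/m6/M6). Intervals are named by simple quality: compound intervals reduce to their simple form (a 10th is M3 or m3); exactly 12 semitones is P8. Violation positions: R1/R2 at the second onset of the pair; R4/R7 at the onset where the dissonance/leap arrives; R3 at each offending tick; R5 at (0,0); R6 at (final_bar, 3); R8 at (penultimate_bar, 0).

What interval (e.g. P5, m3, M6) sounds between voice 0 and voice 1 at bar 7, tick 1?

voice 0=G3 voice 1=E4 -> M6

M6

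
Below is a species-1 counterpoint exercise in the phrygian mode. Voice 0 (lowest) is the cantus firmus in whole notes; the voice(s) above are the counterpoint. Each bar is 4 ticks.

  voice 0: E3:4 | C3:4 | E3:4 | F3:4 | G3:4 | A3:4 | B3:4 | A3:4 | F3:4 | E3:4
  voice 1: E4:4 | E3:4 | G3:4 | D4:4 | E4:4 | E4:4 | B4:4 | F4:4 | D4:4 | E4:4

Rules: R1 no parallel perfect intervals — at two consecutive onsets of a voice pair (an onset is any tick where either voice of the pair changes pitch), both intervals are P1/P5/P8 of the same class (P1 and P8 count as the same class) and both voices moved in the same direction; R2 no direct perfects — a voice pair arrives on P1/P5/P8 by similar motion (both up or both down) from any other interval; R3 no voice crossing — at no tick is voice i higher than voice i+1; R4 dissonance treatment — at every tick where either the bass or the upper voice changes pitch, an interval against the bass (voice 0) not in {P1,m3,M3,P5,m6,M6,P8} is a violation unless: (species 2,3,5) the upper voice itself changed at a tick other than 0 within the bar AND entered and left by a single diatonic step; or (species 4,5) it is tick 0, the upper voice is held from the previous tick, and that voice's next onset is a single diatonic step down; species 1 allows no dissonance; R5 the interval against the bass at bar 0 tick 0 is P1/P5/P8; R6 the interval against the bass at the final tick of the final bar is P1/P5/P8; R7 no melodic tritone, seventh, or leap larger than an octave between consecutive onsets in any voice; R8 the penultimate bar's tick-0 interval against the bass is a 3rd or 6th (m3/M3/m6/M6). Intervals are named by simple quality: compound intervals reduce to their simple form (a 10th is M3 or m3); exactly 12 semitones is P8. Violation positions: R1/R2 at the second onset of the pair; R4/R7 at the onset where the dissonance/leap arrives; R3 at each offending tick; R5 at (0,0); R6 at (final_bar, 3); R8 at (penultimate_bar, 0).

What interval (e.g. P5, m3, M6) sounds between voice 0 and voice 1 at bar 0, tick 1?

voice 0=E3 voice 1=E4 -> P8

P8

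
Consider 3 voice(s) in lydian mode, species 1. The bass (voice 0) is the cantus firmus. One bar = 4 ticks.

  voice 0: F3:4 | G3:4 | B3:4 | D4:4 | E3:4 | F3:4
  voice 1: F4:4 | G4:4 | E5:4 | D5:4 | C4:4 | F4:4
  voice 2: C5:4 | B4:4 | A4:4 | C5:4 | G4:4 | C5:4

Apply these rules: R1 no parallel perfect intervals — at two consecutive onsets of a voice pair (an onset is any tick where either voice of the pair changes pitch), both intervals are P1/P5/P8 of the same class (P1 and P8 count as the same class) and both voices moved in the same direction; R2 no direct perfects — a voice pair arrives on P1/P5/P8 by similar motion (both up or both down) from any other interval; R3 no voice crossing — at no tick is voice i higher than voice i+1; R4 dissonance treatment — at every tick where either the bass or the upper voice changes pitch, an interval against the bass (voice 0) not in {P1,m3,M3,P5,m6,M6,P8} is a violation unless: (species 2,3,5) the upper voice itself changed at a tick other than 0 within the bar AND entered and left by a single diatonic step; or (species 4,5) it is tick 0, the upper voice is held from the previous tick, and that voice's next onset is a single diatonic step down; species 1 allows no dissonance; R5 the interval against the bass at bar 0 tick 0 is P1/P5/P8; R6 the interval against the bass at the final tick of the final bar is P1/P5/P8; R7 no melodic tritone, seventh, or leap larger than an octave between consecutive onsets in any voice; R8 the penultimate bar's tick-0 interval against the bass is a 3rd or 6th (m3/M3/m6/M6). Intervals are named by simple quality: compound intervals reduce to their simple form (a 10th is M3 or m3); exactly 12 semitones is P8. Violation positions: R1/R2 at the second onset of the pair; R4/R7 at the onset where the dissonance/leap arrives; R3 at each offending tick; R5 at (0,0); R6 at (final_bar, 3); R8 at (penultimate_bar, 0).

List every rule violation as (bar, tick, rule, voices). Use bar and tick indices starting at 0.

(1, 0, R1, (0, 1))
(2, 0, R3, (1, 2))
(2, 0, R4, (0, 1))
(2, 0, R4, (0, 2))
(2, 1, R3, (1, 2))
(2, 2, R3, (1, 2))
(2, 3, R3, (1, 2))
(3, 0, R3, (1, 2))
(3, 0, R4, (0, 2))
(3, 1, R3, (1, 2))
(3, 2, R3, (1, 2))
(3, 3, R3, (1, 2))
(4, 0, R2, (1, 2))
(4, 0, R7, (0,))
(4, 0, R7, (1,))
(5, 0, R1, (1, 2))
(5, 0, R2, (0, 1))
(5, 0, R2, (0, 2))

bar 0: v0=F3 v1=F4 v2=C5 downbeat P5
bar 1: v0=G3 v1=G4 v2=B4 downbeat M3
bar 2: v0=B3 v1=E5 v2=A4 downbeat m7
bar 3: v0=D4 v1=D5 v2=C5 downbeat m7
bar 4: v0=E3 v1=C4 v2=G4 downbeat m3
bar 5: v0=F3 v1=F4 v2=C5 downbeat P5
  -> R1 @ bar 1 tick 0 v(0, 1): F3/F4 P8 -> G3/G4 P8 similar
  -> R3 @ bar 2 tick 0 v(1, 2): E5 above A4
  -> R4 @ bar 2 tick 0 v(0, 1): B3/E5 P4 untreated
  -> R4 @ bar 2 tick 0 v(0, 2): B3/A4 m7 untreated
  -> R3 @ bar 2 tick 1 v(1, 2): E5 above A4
  -> R3 @ bar 2 tick 2 v(1, 2): E5 above A4
  -> R3 @ bar 2 tick 3 v(1, 2): E5 above A4
  -> R3 @ bar 3 tick 0 v(1, 2): D5 above C5
  -> R4 @ bar 3 tick 0 v(0, 2): D4/C5 m7 untreated
  -> R3 @ bar 3 tick 1 v(1, 2): D5 above C5
  -> R3 @ bar 3 tick 2 v(1, 2): D5 above C5
  -> R3 @ bar 3 tick 3 v(1, 2): D5 above C5
  -> R2 @ bar 4 tick 0 v(1, 2): D5/C5 M2 -> C4/G4 P5 similar
  -> R7 @ bar 4 tick 0 v(0,): D4->E3 leap 10st
  -> R7 @ bar 4 tick 0 v(1,): D5->C4 leap 14st
  -> R1 @ bar 5 tick 0 v(1, 2): C4/G4 P5 -> F4/C5 P5 similar
  -> R2 @ bar 5 tick 0 v(0, 1): E3/C4 m6 -> F3/F4 P8 similar
  -> R2 @ bar 5 tick 0 v(0, 2): E3/G4 m3 -> F3/C5 P5 similar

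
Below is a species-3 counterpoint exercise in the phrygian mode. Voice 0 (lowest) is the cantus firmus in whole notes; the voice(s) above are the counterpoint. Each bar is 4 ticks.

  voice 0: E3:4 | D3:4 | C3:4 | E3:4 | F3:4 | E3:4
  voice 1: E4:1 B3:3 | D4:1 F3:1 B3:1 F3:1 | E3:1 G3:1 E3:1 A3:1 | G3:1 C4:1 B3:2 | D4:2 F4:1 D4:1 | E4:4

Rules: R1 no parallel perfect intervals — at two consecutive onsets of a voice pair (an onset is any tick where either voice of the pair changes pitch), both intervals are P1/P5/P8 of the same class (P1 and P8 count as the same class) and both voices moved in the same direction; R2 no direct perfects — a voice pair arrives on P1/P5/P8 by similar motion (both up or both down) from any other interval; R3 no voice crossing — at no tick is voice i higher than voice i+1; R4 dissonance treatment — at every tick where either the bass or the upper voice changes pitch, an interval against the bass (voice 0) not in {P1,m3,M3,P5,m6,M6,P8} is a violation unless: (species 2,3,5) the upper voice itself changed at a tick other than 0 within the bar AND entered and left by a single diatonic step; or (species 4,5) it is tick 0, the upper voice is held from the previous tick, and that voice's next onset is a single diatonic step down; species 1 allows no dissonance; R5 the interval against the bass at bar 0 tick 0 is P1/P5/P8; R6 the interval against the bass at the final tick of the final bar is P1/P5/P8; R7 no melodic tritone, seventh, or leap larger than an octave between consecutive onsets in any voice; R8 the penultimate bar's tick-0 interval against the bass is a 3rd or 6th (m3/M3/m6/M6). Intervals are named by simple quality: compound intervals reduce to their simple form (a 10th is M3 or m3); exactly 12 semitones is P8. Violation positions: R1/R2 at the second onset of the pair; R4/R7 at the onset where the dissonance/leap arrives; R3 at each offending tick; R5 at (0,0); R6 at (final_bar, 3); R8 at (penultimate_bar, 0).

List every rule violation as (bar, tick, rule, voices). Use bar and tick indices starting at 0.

(1, 2, R7, (1,))
(1, 3, R7, (1,))

bar 0: v0=E3 v1=E4 downbeat P8
bar 1: v0=D3 v1=D4 downbeat P8
bar 2: v0=C3 v1=E3 downbeat M3
bar 3: v0=E3 v1=G3 downbeat m3
bar 4: v0=F3 v1=D4 downbeat M6
bar 5: v0=E3 v1=E4 downbeat P8
  -> R7 @ bar 1 tick 2 v(1,): F3->B3 leap 6st
  -> R7 @ bar 1 tick 3 v(1,): B3->F3 leap 6st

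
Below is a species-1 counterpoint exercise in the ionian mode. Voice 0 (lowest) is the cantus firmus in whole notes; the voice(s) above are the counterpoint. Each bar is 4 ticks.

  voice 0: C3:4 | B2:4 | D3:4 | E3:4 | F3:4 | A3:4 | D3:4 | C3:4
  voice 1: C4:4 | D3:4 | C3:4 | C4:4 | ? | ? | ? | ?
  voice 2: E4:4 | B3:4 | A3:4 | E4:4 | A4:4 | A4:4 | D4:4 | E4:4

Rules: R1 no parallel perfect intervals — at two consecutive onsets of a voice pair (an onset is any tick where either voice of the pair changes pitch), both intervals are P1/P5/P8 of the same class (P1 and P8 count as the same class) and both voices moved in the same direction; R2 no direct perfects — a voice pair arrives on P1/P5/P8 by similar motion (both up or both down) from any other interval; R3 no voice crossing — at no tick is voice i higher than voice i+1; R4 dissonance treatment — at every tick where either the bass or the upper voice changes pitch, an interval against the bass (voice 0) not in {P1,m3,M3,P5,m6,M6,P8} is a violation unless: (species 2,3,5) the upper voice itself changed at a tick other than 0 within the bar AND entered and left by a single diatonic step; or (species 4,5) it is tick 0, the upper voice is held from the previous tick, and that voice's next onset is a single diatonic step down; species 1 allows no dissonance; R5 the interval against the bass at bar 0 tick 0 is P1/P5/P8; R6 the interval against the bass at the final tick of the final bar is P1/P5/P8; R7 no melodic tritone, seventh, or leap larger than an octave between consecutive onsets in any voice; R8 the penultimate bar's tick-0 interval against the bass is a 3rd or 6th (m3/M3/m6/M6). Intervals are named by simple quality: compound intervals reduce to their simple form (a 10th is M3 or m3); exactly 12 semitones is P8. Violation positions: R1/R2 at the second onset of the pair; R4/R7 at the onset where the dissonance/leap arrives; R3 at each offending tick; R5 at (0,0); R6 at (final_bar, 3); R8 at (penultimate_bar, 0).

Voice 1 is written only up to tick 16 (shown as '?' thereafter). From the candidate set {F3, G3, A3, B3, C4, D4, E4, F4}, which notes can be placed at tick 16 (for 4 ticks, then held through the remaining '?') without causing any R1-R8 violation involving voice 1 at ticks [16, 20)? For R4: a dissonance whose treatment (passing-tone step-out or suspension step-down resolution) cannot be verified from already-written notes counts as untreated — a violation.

{A3, C4, F3}

F3: legal
G3: violates R4
A3: legal
B3: violates R4
C4: legal
D4: violates R2
E4: violates R4
F4: violates R2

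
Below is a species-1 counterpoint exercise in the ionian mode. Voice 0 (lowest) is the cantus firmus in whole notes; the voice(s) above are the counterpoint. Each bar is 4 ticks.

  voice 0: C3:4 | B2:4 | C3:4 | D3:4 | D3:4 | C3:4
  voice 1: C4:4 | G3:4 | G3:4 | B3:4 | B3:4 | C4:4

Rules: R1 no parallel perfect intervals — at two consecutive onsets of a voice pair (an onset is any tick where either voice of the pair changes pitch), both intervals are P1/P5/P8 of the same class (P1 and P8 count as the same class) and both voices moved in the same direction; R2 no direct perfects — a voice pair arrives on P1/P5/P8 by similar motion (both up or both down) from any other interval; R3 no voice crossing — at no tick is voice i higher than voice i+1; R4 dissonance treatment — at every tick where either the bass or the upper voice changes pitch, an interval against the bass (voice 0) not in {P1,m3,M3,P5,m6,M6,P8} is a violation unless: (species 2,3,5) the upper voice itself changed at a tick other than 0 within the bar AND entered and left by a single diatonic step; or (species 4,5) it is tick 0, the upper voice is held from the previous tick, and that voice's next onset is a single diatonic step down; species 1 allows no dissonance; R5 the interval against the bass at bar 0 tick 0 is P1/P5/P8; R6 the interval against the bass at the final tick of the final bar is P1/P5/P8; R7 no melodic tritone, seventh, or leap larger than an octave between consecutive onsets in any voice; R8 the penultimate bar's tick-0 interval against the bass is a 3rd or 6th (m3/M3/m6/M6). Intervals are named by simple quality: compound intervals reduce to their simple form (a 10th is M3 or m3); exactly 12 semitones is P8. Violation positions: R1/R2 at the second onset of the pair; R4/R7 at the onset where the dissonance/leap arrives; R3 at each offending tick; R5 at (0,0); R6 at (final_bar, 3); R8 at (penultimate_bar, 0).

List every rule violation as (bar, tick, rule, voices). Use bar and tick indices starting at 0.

No violations across 6 bars (C3..C3 vs C4..C4).

bar 0: v0=C3 v1=C4 downbeat P8
bar 1: v0=B2 v1=G3 downbeat m6
bar 2: v0=C3 v1=G3 downbeat P5
bar 3: v0=D3 v1=B3 downbeat M6
bar 4: v0=D3 v1=B3 downbeat M6
bar 5: v0=C3 v1=C4 downbeat P8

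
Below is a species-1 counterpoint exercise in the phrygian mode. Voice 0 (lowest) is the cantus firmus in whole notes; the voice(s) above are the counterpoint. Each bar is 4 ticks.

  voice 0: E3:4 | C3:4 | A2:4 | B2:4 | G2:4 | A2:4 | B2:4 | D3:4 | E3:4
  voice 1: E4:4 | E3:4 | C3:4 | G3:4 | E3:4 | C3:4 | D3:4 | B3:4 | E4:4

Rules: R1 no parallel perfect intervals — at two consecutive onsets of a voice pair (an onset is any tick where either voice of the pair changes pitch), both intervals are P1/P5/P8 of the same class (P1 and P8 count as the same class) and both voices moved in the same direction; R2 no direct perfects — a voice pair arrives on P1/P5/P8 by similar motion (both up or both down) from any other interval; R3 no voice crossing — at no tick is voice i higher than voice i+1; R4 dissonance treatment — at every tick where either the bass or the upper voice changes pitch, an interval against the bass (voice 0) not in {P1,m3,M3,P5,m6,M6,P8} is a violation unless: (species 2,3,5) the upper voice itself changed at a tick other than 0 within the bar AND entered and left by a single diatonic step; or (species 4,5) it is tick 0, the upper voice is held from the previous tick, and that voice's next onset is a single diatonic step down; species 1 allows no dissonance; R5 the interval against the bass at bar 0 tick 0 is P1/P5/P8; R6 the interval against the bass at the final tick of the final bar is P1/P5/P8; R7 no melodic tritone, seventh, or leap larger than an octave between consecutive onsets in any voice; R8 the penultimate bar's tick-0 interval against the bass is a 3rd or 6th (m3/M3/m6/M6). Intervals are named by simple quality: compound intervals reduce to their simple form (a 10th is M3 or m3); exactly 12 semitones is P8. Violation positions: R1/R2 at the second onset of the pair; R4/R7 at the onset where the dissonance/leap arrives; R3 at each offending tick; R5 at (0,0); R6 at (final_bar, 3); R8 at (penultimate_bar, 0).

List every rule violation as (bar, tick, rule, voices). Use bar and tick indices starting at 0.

(8, 0, R2, (0, 1))

bar 0: v0=E3 v1=E4 downbeat P8
bar 1: v0=C3 v1=E3 downbeat M3
bar 2: v0=A2 v1=C3 downbeat m3
bar 3: v0=B2 v1=G3 downbeat m6
bar 4: v0=G2 v1=E3 downbeat M6
bar 5: v0=A2 v1=C3 downbeat m3
bar 6: v0=B2 v1=D3 downbeat m3
bar 7: v0=D3 v1=B3 downbeat M6
bar 8: v0=E3 v1=E4 downbeat P8
  -> R2 @ bar 8 tick 0 v(0, 1): D3/B3 M6 -> E3/E4 P8 similar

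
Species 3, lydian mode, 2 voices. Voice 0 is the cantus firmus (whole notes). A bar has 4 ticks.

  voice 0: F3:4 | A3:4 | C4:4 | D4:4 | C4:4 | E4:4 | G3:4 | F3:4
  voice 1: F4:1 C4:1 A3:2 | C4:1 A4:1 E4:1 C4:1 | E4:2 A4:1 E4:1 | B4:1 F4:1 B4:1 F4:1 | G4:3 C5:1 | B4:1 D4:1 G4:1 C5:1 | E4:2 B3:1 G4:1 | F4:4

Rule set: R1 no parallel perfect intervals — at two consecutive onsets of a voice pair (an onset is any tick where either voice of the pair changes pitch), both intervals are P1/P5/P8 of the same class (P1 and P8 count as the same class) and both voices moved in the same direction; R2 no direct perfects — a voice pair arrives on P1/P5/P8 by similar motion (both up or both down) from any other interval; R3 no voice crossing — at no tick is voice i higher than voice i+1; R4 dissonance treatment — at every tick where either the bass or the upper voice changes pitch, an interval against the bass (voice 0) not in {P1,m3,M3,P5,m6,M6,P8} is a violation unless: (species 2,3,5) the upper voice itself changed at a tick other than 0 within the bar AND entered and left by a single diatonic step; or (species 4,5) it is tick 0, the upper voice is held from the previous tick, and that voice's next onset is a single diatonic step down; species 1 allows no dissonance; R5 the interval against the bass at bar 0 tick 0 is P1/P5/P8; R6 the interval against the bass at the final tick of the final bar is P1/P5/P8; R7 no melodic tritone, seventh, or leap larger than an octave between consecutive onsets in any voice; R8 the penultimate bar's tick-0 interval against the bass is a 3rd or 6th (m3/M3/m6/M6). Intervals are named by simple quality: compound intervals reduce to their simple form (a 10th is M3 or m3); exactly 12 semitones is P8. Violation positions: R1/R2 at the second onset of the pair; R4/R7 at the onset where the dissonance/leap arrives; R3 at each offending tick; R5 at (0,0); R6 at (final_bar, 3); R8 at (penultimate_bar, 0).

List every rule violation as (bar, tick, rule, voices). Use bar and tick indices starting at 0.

bar 0: v0=F3 v1=F4 downbeat P8
bar 1: v0=A3 v1=C4 downbeat m3
bar 2: v0=C4 v1=E4 downbeat M3
bar 3: v0=D4 v1=B4 downbeat M6
bar 4: v0=C4 v1=G4 downbeat P5
bar 5: v0=E4 v1=B4 downbeat P5
bar 6: v0=G3 v1=E4 downbeat M6
bar 7: v0=F3 v1=F4 downbeat P8
  -> R7 @ bar 3 tick 1 v(1,): B4->F4 leap 6st
  -> R7 @ bar 3 tick 2 v(1,): F4->B4 leap 6st
  -> R7 @ bar 3 tick 3 v(1,): B4->F4 leap 6st
  -> R3 @ bar 5 tick 1 v(0, 1): E4 above D4
  -> R4 @ bar 5 tick 1 v(0, 1): E4/D4 M2 untreated
  -> R1 @ bar 7 tick 0 v(0, 1): G3/G4 P8 -> F3/F4 P8 similar

(3, 1, R7, (1,))
(3, 2, R7, (1,))
(3, 3, R7, (1,))
(5, 1, R3, (0, 1))
(5, 1, R4, (0, 1))
(7, 0, R1, (0, 1))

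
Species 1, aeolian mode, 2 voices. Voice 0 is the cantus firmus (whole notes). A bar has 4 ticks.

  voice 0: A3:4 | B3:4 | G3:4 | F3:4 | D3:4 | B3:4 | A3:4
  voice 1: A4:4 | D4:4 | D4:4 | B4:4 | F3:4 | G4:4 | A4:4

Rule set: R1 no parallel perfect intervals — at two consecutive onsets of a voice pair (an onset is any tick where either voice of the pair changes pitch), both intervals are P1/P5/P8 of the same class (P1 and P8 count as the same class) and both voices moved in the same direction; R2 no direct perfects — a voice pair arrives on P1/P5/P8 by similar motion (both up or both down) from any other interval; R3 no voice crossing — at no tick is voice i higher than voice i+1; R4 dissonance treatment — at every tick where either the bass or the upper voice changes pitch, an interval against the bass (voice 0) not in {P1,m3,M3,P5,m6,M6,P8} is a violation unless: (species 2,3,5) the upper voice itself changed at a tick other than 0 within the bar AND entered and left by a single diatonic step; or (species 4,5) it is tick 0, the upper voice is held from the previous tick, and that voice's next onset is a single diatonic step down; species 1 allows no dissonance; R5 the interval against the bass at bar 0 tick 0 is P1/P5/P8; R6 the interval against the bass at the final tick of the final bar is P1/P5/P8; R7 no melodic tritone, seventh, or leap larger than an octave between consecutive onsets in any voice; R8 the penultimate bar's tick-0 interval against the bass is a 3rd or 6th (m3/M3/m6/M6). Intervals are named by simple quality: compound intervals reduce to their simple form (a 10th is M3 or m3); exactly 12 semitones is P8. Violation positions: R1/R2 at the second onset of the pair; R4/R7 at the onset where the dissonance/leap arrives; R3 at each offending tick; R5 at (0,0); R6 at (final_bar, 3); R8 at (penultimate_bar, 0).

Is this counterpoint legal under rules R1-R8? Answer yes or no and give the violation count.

bar 0: v0=A3 v1=A4 (P8)
bar 1: v0=B3 v1=D4 (m3)
bar 2: v0=G3 v1=D4 (P5)
bar 3: v0=F3 v1=B4 (TT)
bar 4: v0=D3 v1=F3 (m3)
bar 5: v0=B3 v1=G4 (m6)
bar 6: v0=A3 v1=A4 (P8)
  R4 @ bar3.0: F3/B4 TT untreated
  R7 @ bar4.0: B4->F3 leap 18st
  R7 @ bar5.0: F3->G4 leap 14st

No (3 violations)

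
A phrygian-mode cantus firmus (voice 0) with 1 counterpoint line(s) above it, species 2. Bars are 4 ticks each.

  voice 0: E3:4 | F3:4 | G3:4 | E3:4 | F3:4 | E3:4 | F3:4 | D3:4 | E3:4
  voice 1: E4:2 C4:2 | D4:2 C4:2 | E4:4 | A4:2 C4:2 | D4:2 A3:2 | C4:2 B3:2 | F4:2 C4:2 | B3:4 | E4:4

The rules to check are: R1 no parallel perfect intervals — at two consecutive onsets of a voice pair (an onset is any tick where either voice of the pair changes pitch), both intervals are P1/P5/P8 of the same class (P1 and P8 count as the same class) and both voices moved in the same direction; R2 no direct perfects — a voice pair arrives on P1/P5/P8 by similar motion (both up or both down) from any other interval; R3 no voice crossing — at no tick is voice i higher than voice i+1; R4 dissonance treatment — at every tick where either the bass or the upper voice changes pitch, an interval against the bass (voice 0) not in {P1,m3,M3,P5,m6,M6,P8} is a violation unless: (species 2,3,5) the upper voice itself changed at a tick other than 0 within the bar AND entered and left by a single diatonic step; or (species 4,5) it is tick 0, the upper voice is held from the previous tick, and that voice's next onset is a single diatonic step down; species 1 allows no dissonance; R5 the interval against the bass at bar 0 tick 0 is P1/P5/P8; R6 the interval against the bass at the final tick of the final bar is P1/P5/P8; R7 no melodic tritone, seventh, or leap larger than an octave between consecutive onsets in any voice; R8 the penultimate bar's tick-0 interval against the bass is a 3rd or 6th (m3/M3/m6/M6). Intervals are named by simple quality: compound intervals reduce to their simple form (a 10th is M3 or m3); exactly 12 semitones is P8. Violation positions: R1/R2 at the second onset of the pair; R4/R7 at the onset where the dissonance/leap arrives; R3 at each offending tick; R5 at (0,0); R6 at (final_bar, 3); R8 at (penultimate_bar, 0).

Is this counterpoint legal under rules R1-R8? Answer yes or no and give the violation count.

bar 0: v0=E3 v1=E4 (P8)
bar 1: v0=F3 v1=D4 (M6)
bar 2: v0=G3 v1=E4 (M6)
bar 3: v0=E3 v1=A4 (P4)
bar 4: v0=F3 v1=D4 (M6)
bar 5: v0=E3 v1=C4 (m6)
bar 6: v0=F3 v1=F4 (P8)
bar 7: v0=D3 v1=B3 (M6)
bar 8: v0=E3 v1=E4 (P8)
  R4 @ bar3.0: E3/A4 P4 untreated
  R2 @ bar6.0: E3/B3 P5 -> F3/F4 P8 similar
  R7 @ bar6.0: B3->F4 leap 6st
  R2 @ bar8.0: D3/B3 M6 -> E3/E4 P8 similar

No (4 violations)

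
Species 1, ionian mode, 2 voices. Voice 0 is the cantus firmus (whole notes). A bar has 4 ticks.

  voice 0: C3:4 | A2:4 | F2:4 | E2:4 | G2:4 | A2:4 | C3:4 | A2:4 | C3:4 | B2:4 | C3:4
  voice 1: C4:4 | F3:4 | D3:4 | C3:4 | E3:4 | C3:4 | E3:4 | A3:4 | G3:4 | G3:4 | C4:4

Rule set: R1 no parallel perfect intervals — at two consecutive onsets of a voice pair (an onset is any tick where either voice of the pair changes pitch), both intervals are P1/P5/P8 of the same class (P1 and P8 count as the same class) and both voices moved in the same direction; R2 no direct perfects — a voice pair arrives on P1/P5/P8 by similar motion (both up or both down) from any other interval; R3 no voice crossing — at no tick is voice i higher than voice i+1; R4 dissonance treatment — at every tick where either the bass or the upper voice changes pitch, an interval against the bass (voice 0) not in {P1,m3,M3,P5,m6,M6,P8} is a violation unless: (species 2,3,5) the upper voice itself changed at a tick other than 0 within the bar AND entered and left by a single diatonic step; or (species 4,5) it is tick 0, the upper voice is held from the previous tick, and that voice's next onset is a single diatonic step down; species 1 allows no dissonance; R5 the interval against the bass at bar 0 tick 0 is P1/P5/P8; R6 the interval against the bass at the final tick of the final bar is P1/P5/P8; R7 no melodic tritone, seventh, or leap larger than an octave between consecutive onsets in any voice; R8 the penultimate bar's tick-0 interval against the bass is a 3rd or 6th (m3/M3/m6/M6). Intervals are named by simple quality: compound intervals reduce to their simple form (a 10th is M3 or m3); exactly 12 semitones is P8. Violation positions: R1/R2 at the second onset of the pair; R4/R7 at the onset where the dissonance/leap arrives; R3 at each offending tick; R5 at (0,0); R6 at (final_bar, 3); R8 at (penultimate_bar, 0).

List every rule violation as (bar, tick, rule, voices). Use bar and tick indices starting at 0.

(10, 0, R2, (0, 1))

bar 0: v0=C3 v1=C4 downbeat P8
bar 1: v0=A2 v1=F3 downbeat m6
bar 2: v0=F2 v1=D3 downbeat M6
bar 3: v0=E2 v1=C3 downbeat m6
bar 4: v0=G2 v1=E3 downbeat M6
bar 5: v0=A2 v1=C3 downbeat m3
bar 6: v0=C3 v1=E3 downbeat M3
bar 7: v0=A2 v1=A3 downbeat P8
bar 8: v0=C3 v1=G3 downbeat P5
bar 9: v0=B2 v1=G3 downbeat m6
bar 10: v0=C3 v1=C4 downbeat P8
  -> R2 @ bar 10 tick 0 v(0, 1): B2/G3 m6 -> C3/C4 P8 similar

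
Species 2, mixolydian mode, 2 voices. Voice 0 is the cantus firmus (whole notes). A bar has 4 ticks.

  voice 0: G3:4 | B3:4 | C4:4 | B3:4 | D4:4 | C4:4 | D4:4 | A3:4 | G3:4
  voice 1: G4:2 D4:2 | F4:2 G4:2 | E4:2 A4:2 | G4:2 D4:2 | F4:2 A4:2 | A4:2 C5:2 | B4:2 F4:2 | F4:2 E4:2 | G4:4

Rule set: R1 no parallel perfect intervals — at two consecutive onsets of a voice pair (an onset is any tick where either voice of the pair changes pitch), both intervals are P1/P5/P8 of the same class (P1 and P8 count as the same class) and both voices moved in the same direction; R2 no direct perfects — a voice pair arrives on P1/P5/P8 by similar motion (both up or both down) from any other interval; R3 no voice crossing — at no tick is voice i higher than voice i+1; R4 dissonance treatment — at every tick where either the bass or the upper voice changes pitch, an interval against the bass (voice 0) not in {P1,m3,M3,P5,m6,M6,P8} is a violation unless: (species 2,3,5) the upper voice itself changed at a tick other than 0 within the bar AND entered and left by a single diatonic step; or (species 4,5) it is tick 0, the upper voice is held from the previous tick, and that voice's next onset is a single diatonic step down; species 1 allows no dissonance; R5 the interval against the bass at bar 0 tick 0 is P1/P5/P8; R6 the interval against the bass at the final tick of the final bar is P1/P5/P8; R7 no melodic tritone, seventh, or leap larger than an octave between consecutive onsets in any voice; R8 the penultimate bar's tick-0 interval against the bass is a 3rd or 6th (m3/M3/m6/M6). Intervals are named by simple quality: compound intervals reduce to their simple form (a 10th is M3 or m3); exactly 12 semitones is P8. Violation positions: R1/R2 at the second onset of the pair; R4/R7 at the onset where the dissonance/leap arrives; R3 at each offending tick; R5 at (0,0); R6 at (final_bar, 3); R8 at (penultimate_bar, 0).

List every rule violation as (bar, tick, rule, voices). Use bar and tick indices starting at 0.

bar 0: v0=G3 v1=G4 downbeat P8
bar 1: v0=B3 v1=F4 downbeat TT
bar 2: v0=C4 v1=E4 downbeat M3
bar 3: v0=B3 v1=G4 downbeat m6
bar 4: v0=D4 v1=F4 downbeat m3
bar 5: v0=C4 v1=A4 downbeat M6
bar 6: v0=D4 v1=B4 downbeat M6
bar 7: v0=A3 v1=F4 downbeat m6
bar 8: v0=G3 v1=G4 downbeat P8
  -> R4 @ bar 1 tick 0 v(0, 1): B3/F4 TT untreated
  -> R7 @ bar 6 tick 2 v(1,): B4->F4 leap 6st

(1, 0, R4, (0, 1))
(6, 2, R7, (1,))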